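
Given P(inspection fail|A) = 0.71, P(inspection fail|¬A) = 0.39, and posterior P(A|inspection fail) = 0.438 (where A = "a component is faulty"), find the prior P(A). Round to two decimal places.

P(A) = 0.30

In odds form, posterior odds = prior odds × likelihood ratio, so prior odds = posterior odds ÷ LR.
Posterior odds = 0.438/(1−0.438) = 0.7794. LR = 0.71/0.39 = 1.8205.
Prior odds = 0.7794/1.8205 = 0.4281, so P(A) = 0.4281/(1+0.4281) ≈ 0.30.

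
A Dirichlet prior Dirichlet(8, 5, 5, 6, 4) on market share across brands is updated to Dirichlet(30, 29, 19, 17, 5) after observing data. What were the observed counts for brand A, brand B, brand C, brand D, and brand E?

counts (22, 24, 14, 11, 1)

For a Dirichlet(α) prior with multinomial counts c, the posterior is Dirichlet(α + c) componentwise.
Counts are posterior − prior componentwise: 30−8=22, 29−5=24, 19−5=14, 17−6=11, 5−4=1.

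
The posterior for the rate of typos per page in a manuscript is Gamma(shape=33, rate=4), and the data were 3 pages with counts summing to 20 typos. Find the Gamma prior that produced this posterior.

A Gamma(α, β) prior (rate parametrization) on a Poisson rate with n observations summing to S gives posterior Gamma(α+S, β+n).
So α = 33 − 20 = 13 and β = 4 − 3 = 1.

Gamma(shape=13, rate=1)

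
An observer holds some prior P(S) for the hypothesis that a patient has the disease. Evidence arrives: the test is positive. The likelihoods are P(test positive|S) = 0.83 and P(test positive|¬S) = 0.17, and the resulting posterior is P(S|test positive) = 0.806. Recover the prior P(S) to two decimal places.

In odds form, posterior odds = prior odds × likelihood ratio, so prior odds = posterior odds ÷ LR.
Posterior odds = 0.806/(1−0.806) = 4.1546. LR = 0.83/0.17 = 4.8824.
Prior odds = 4.1546/4.8824 = 0.8509, so P(S) = 0.8509/(1+0.8509) ≈ 0.46.

P(S) = 0.46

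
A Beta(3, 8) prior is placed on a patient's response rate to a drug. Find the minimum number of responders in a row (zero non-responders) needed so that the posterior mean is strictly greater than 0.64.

After k responders and 0 non-responders the posterior is Beta(3+k, 8), with mean (3+k)/(3+8+k).
Set (3+k)/(11+k) > 0.64 and solve: k > (0.64·11 − 3)/(1 − 0.64) = 11.222.
The smallest integer exceeding 11.222 is 12, and checking k=12: (15)/(23) = 0.6522 > 0.64.

k = 12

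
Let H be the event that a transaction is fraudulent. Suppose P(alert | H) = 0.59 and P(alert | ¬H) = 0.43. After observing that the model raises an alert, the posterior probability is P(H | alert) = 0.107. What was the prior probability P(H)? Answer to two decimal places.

In odds form, posterior odds = prior odds × likelihood ratio, so prior odds = posterior odds ÷ LR.
Posterior odds = 0.107/(1−0.107) = 0.1198. LR = 0.59/0.43 = 1.3721.
Prior odds = 0.1198/1.3721 = 0.0873, so P(H) = 0.0873/(1+0.0873) ≈ 0.08.

P(H) = 0.08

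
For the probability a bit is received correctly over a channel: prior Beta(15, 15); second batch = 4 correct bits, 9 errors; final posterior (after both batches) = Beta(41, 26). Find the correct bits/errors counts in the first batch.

22 correct bits and 2 errors

Because Beta–binomial updating is additive in the counts, the combined data contributed (α_post−α_prior, β_post−β_prior) successes and failures.
Total across both batches: 41−15=26 correct bits, 26−15=11 errors.
Subtract the second batch: 26−4=22 correct bits and 11−9=2 errors.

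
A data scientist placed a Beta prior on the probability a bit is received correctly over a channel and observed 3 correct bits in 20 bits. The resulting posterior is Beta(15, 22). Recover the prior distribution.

Beta(12, 5)

Under Beta–binomial conjugacy the posterior parameters are (α+s, β+f).
So α = 15 − 3 = 12 and β = 22 − 17 = 5.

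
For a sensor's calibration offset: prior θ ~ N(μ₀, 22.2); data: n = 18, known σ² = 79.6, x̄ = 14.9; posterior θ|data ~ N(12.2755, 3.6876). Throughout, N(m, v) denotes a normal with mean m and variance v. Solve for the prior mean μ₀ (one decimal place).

With known observation variance, the Normal–Normal posterior has precision τ_n = τ₀ + n/σ² and mean μ_n = (τ₀μ₀ + (n/σ²)x̄)/τ_n.
Here τ₀ = 1/22.2 = 0.045045 and τ_data = 18/79.6 = 0.226131, so τ_n = 0.271176.
Rearranging for μ₀: μ₀ = (μ_n·τ_n − τ_data·x̄)/τ₀ = (12.2755·0.271176 − 0.226131·14.9) / 0.045045 = -0.040531/0.045045 ≈ -0.9.

μ₀ = -0.9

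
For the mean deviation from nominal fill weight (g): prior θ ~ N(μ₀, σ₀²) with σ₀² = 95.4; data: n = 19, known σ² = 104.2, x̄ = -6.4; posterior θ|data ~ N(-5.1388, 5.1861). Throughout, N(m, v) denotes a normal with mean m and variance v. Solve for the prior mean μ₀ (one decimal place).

The posterior mean is a precision-weighted average: μ_n = (τ₀μ₀ + τ_data·x̄)/(τ₀+τ_data), with τ₀=1/σ₀² and τ_data=n/σ².
Here τ₀ = 1/95.4 = 0.010482 and τ_data = 19/104.2 = 0.182342, so τ_n = 0.192824.
Rearranging for μ₀: μ₀ = (μ_n·τ_n − τ_data·x̄)/τ₀ = (-5.1388·0.192824 − 0.182342·-6.4) / 0.010482 = 0.176105/0.010482 ≈ 16.8.

μ₀ = 16.8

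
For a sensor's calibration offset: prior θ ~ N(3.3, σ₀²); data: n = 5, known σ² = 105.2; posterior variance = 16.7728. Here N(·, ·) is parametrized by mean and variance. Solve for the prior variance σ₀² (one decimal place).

σ₀² = 82.7

For the Normal–Normal model with known σ², precisions add: τ_n = τ₀ + n/σ².
So 1/σ₀² = 1/16.7728 − 5/105.2 = 0.059620 − 0.047529 = 0.012091.
Hence σ₀² = 1/0.012091 ≈ 82.7.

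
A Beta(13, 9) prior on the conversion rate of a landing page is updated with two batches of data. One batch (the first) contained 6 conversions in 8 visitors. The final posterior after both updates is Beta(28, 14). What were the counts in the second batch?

9 conversions and 3 bounces

Sequential conjugate updates are equivalent to a single update on the pooled data, so total successes = posterior α − prior α and total failures = posterior β − prior β.
Total across both batches: 28−13=15 conversions, 14−9=5 bounces.
Subtract the first batch: 15−6=9 conversions and 5−2=3 bounces.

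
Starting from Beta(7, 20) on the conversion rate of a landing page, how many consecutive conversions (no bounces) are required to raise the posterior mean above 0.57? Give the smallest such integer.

k = 20

After k conversions and 0 bounces the posterior is Beta(7+k, 20), with mean (7+k)/(7+20+k).
Set (7+k)/(27+k) > 0.57 and solve: k > (0.57·27 − 7)/(1 − 0.57) = 19.512.
The smallest integer exceeding 19.512 is 20.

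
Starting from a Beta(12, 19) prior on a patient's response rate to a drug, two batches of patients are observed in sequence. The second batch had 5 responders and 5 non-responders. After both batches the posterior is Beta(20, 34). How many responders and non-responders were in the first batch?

3 responders and 10 non-responders

Sequential conjugate updates are equivalent to a single update on the pooled data, so total successes = posterior α − prior α and total failures = posterior β − prior β.
Total across both batches: 20−12=8 responders, 34−19=15 non-responders.
Subtract the second batch: 8−5=3 responders and 15−5=10 non-responders.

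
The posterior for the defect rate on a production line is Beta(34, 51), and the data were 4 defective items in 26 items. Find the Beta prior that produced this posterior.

Beta(30, 29)

A Beta(a, b) prior with s successes and f failures in binomial data gives a Beta(a+s, b+f) posterior.
So a = 34 − 4 = 30 and b = 51 − 22 = 29.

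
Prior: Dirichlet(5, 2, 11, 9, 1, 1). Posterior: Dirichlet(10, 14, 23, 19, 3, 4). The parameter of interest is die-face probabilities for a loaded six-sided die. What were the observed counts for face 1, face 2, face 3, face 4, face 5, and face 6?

For a Dirichlet(α) prior with multinomial counts c, the posterior is Dirichlet(α + c) componentwise.
Counts are posterior − prior componentwise: 10−5=5, 14−2=12, 23−11=12, 19−9=10, 3−1=2, 4−1=3.

counts (5, 12, 12, 10, 2, 3)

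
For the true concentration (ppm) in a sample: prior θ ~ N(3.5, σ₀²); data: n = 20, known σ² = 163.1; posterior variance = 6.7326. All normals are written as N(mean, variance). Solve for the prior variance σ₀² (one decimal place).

σ₀² = 38.6

For the Normal–Normal model with known σ², precisions add: τ_n = τ₀ + n/σ².
So 1/σ₀² = 1/6.7326 − 20/163.1 = 0.148531 − 0.122624 = 0.025907.
Hence σ₀² = 1/0.025907 ≈ 38.6.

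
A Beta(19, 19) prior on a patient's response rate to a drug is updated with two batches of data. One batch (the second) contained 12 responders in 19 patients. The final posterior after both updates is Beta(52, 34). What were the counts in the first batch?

21 responders and 8 non-responders

Because Beta–binomial updating is additive in the counts, the combined data contributed (α_post−α_prior, β_post−β_prior) successes and failures.
Total across both batches: 52−19=33 responders, 34−19=15 non-responders.
Subtract the second batch: 33−12=21 responders and 15−7=8 non-responders.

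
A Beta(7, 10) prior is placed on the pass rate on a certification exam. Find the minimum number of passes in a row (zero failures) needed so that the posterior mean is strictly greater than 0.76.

k = 25

After k passes and 0 failures the posterior is Beta(7+k, 10), with mean (7+k)/(7+10+k).
Set (7+k)/(17+k) > 0.76 and solve: k > (0.76·17 − 7)/(1 − 0.76) = 24.667.
The smallest integer exceeding 24.667 is 25, and checking k=25: (32)/(42) = 0.7619 > 0.76.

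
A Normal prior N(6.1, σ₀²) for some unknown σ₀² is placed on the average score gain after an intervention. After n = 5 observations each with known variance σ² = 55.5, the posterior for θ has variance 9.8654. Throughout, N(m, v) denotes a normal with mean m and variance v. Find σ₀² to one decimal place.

σ₀² = 88.7

Posterior precision equals prior precision plus data precision: 1/σ_n² = 1/σ₀² + n/σ².
So 1/σ₀² = 1/9.8654 − 5/55.5 = 0.101364 − 0.090090 = 0.011274.
Hence σ₀² = 1/0.011274 ≈ 88.7.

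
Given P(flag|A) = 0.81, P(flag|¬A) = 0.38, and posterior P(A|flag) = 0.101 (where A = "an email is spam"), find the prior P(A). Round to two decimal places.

In odds form, posterior odds = prior odds × likelihood ratio, so prior odds = posterior odds ÷ LR.
Posterior odds = 0.101/(1−0.101) = 0.1123. LR = 0.81/0.38 = 2.1316.
Prior odds = 0.1123/2.1316 = 0.0527, so P(A) = 0.0527/(1+0.0527) ≈ 0.05.

P(A) = 0.05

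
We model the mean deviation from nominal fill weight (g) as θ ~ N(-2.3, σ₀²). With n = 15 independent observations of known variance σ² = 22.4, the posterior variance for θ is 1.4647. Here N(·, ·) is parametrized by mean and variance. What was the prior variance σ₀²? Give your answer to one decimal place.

σ₀² = 76.4

Posterior precision equals prior precision plus data precision: 1/σ_n² = 1/σ₀² + n/σ².
So 1/σ₀² = 1/1.4647 − 15/22.4 = 0.682734 − 0.669643 = 0.013091.
Hence σ₀² = 1/0.013091 ≈ 76.4.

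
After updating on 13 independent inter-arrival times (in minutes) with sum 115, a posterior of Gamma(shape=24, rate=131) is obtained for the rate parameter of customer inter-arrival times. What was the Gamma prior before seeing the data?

For an exponential likelihood with a Gamma(α, β) prior on the rate, n observations with total T give posterior Gamma(α+n, β+T).
So α = 24 − 13 = 11 and β = 131 − 115 = 16.

Gamma(shape=11, rate=16)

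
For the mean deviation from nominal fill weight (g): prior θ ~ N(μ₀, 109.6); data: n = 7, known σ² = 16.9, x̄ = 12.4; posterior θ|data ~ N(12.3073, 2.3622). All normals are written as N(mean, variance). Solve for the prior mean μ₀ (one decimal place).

μ₀ = 8.1

With known observation variance, the Normal–Normal posterior has precision τ_n = τ₀ + n/σ² and mean μ_n = (τ₀μ₀ + (n/σ²)x̄)/τ_n.
Here τ₀ = 1/109.6 = 0.009124 and τ_data = 7/16.9 = 0.414201, so τ_n = 0.423325.
Rearranging for μ₀: μ₀ = (μ_n·τ_n − τ_data·x̄)/τ₀ = (12.3073·0.423325 − 0.414201·12.4) / 0.009124 = 0.073895/0.009124 ≈ 8.1.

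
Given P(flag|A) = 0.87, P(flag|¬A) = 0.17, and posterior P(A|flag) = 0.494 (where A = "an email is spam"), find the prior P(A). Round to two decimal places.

P(A) = 0.16

Bayes' rule in odds form gives O(A|E) = O(A)·[P(E|A)/P(E|¬A)], hence O(A) = O(A|E)/LR.
Posterior odds = 0.494/(1−0.494) = 0.9763. LR = 0.87/0.17 = 5.1176.
Prior odds = 0.9763/5.1176 = 0.1908, so P(A) = 0.1908/(1+0.1908) ≈ 0.16.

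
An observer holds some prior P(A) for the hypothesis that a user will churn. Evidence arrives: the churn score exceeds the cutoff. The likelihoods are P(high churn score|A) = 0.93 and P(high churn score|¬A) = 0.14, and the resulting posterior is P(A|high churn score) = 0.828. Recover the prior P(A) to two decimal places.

P(A) = 0.42

Bayes' rule in odds form gives O(A|E) = O(A)·[P(E|A)/P(E|¬A)], hence O(A) = O(A|E)/LR.
Posterior odds = 0.828/(1−0.828) = 4.8140. LR = 0.93/0.14 = 6.6429.
Prior odds = 4.8140/6.6429 = 0.7247, so P(A) = 0.7247/(1+0.7247) ≈ 0.42.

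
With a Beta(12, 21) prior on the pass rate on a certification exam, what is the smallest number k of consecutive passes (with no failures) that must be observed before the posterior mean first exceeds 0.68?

k = 33

After k passes and 0 failures the posterior is Beta(12+k, 21), with mean (12+k)/(12+21+k).
Set (12+k)/(33+k) > 0.68 and solve: k > (0.68·33 − 12)/(1 − 0.68) = 32.625.
The smallest integer exceeding 32.625 is 33.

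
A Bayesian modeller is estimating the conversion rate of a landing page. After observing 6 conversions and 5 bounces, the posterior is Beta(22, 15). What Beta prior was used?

Under Beta–binomial conjugacy the posterior parameters are (a+s, b+f).
So a = 22 − 6 = 16 and b = 15 − 5 = 10.

Beta(16, 10)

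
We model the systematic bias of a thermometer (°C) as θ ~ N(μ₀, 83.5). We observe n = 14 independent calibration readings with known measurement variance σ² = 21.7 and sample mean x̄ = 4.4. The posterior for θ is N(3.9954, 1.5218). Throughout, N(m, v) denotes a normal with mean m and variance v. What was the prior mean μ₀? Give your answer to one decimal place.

With known observation variance, the Normal–Normal posterior has precision τ_n = τ₀ + n/σ² and mean μ_n = (τ₀μ₀ + (n/σ²)x̄)/τ_n.
Here τ₀ = 1/83.5 = 0.011976 and τ_data = 14/21.7 = 0.645161, so τ_n = 0.657137.
Rearranging for μ₀: μ₀ = (μ_n·τ_n − τ_data·x̄)/τ₀ = (3.9954·0.657137 − 0.645161·4.4) / 0.011976 = -0.213183/0.011976 ≈ -17.8.

μ₀ = -17.8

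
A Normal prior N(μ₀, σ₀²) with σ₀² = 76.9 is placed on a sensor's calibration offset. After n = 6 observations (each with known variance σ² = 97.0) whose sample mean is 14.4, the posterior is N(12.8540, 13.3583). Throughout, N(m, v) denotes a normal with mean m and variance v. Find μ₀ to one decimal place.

With known observation variance, the Normal–Normal posterior has precision τ_n = τ₀ + n/σ² and mean μ_n = (τ₀μ₀ + (n/σ²)x̄)/τ_n.
Here τ₀ = 1/76.9 = 0.013004 and τ_data = 6/97.0 = 0.061856, so τ_n = 0.074860.
Rearranging for μ₀: μ₀ = (μ_n·τ_n − τ_data·x̄)/τ₀ = (12.8540·0.074860 − 0.061856·14.4) / 0.013004 = 0.071524/0.013004 ≈ 5.5.

μ₀ = 5.5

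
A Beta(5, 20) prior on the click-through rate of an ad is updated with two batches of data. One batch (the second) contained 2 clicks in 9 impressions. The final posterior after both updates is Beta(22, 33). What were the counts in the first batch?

Because Beta–binomial updating is additive in the counts, the combined data contributed (α_post−α_prior, β_post−β_prior) successes and failures.
Total across both batches: 22−5=17 clicks, 33−20=13 non-clicks.
Subtract the second batch: 17−2=15 clicks and 13−7=6 non-clicks.

15 clicks and 6 non-clicks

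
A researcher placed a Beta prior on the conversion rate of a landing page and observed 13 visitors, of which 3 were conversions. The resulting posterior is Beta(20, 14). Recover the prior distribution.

Beta(17, 4)

Under Beta–binomial conjugacy the posterior parameters are (a+s, b+f).
Subtract the data counts: 20−3=17, 14−10=4.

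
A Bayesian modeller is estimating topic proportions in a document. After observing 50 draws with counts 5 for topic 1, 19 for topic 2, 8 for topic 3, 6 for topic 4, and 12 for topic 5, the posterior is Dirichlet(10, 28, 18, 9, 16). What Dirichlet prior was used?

Dirichlet(5, 9, 10, 3, 4)

For a Dirichlet(α) prior with multinomial counts c, the posterior is Dirichlet(α + c) componentwise.
Subtract each count from the matching posterior parameter: 10−5=5, 28−19=9, 18−8=10, 9−6=3, 16−12=4.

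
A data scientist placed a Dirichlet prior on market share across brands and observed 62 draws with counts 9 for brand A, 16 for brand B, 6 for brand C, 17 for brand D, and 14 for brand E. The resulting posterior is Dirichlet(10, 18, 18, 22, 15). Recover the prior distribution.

Dirichlet(1, 2, 12, 5, 1)

For a Dirichlet(α) prior with multinomial counts c, the posterior is Dirichlet(α + c) componentwise.
Subtract each count from the matching posterior parameter: 10−9=1, 18−16=2, 18−6=12, 22−17=5, 15−14=1.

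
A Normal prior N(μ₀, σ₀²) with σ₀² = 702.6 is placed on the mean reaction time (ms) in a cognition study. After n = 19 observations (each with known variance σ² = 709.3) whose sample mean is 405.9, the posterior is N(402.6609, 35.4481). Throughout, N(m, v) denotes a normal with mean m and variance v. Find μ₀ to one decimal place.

μ₀ = 341.7

The posterior mean is a precision-weighted average: μ_n = (τ₀μ₀ + τ_data·x̄)/(τ₀+τ_data), with τ₀=1/σ₀² and τ_data=n/σ².
Here τ₀ = 1/702.6 = 0.001423 and τ_data = 19/709.3 = 0.026787, so τ_n = 0.028210.
Rearranging for μ₀: μ₀ = (μ_n·τ_n − τ_data·x̄)/τ₀ = (402.6609·0.028210 − 0.026787·405.9) / 0.001423 = 0.486221/0.001423 ≈ 341.7.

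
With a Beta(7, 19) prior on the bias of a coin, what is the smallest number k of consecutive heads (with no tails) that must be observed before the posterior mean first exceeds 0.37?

After k heads and 0 tails the posterior is Beta(7+k, 19), with mean (7+k)/(7+19+k).
Set (7+k)/(26+k) > 0.37 and solve: k > (0.37·26 − 7)/(1 − 0.37) = 4.159.
The smallest integer exceeding 4.159 is 5, and checking k=5: (12)/(31) = 0.3871 > 0.37.

k = 5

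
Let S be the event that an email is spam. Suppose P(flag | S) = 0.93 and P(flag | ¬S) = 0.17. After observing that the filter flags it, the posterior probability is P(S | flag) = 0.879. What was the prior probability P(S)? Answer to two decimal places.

P(S) = 0.57

Bayes' rule in odds form gives O(S|E) = O(S)·[P(E|S)/P(E|¬S)], hence O(S) = O(S|E)/LR.
Posterior odds = 0.879/(1−0.879) = 7.2645. LR = 0.93/0.17 = 5.4706.
Prior odds = 7.2645/5.4706 = 1.3279, so P(S) = 1.3279/(1+1.3279) ≈ 0.57.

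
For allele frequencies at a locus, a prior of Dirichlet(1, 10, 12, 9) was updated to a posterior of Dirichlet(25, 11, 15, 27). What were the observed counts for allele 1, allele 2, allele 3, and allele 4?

counts (24, 1, 3, 18)

For a Dirichlet(α) prior with multinomial counts c, the posterior is Dirichlet(α + c) componentwise.
Counts are posterior − prior componentwise: 25−1=24, 11−10=1, 15−12=3, 27−9=18.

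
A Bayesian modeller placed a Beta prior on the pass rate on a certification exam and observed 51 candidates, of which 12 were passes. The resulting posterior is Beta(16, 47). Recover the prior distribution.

Beta(4, 8)

Under Beta–binomial conjugacy the posterior parameters are (a+s, b+f).
So a = 16 − 12 = 4 and b = 47 − 39 = 8.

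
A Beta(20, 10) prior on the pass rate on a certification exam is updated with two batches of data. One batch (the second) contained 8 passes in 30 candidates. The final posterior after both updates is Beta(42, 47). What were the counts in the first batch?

14 passes and 15 failures

Sequential conjugate updates are equivalent to a single update on the pooled data, so total successes = posterior α − prior α and total failures = posterior β − prior β.
Total across both batches: 42−20=22 passes, 47−10=37 failures.
Subtract the second batch: 22−8=14 passes and 37−22=15 failures.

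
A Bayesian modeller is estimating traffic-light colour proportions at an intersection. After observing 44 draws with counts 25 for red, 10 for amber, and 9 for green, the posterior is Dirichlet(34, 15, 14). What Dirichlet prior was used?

For a Dirichlet(α) prior with multinomial counts c, the posterior is Dirichlet(α + c) componentwise.
Subtract each count from the matching posterior parameter: 34−25=9, 15−10=5, 14−9=5.

Dirichlet(9, 5, 5)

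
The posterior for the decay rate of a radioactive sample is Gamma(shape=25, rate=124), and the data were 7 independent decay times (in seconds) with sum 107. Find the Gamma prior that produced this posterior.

Gamma(shape=18, rate=17)

For an exponential likelihood with a Gamma(α, β) prior on the rate, n observations with total T give posterior Gamma(α+n, β+T).
So α = 25 − 7 = 18 and β = 124 − 107 = 17.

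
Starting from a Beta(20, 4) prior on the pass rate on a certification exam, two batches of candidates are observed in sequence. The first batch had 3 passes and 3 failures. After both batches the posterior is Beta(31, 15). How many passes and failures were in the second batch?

8 passes and 8 failures

Sequential conjugate updates are equivalent to a single update on the pooled data, so total successes = posterior α − prior α and total failures = posterior β − prior β.
Total across both batches: 31−20=11 passes, 15−4=11 failures.
Subtract the first batch: 11−3=8 passes and 11−3=8 failures.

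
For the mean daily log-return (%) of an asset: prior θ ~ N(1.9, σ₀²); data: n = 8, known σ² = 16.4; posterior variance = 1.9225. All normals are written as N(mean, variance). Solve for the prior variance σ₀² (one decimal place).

For the Normal–Normal model with known σ², precisions add: τ_n = τ₀ + n/σ².
So 1/σ₀² = 1/1.9225 − 8/16.4 = 0.520156 − 0.487805 = 0.032351.
Hence σ₀² = 1/0.032351 ≈ 30.9.

σ₀² = 30.9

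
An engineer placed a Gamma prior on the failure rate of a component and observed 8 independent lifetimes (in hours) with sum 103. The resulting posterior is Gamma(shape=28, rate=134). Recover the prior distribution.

Gamma(shape=20, rate=31)

Gamma–exponential conjugacy: posterior shape = α + n, posterior rate = β + Σtᵢ.
So α = 28 − 8 = 20 and β = 134 − 103 = 31.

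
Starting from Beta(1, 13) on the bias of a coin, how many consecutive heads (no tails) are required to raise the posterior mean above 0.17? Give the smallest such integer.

After k heads and 0 tails the posterior is Beta(1+k, 13), with mean (1+k)/(1+13+k).
Set (1+k)/(14+k) > 0.17 and solve: k > (0.17·14 − 1)/(1 − 0.17) = 1.663.
The smallest integer exceeding 1.663 is 2.

k = 2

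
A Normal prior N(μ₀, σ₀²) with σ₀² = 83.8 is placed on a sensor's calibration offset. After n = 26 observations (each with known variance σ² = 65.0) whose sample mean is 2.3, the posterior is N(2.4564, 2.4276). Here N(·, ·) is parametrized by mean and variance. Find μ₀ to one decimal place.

With known observation variance, the Normal–Normal posterior has precision τ_n = τ₀ + n/σ² and mean μ_n = (τ₀μ₀ + (n/σ²)x̄)/τ_n.
Here τ₀ = 1/83.8 = 0.011933 and τ_data = 26/65.0 = 0.400000, so τ_n = 0.411933.
Rearranging for μ₀: μ₀ = (μ_n·τ_n − τ_data·x̄)/τ₀ = (2.4564·0.411933 − 0.400000·2.3) / 0.011933 = 0.091872/0.011933 ≈ 7.7.

μ₀ = 7.7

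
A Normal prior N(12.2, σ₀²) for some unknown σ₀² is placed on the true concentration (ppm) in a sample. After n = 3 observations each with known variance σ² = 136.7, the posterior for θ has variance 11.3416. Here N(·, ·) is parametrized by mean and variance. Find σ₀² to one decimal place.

Posterior precision equals prior precision plus data precision: 1/σ_n² = 1/σ₀² + n/σ².
So 1/σ₀² = 1/11.3416 − 3/136.7 = 0.088171 − 0.021946 = 0.066225.
Hence σ₀² = 1/0.066225 ≈ 15.1.

σ₀² = 15.1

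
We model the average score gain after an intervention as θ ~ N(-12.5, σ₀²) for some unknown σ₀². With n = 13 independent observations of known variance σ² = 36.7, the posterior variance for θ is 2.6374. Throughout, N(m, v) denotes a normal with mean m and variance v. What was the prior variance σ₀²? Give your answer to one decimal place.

Posterior precision equals prior precision plus data precision: 1/σ_n² = 1/σ₀² + n/σ².
So 1/σ₀² = 1/2.6374 − 13/36.7 = 0.379161 − 0.354223 = 0.024938.
Hence σ₀² = 1/0.024938 ≈ 40.1.

σ₀² = 40.1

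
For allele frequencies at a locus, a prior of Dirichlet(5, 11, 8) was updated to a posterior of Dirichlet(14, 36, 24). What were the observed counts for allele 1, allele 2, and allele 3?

counts (9, 25, 16)

For a Dirichlet(α) prior with multinomial counts c, the posterior is Dirichlet(α + c) componentwise.
Counts are posterior − prior componentwise: 14−5=9, 36−11=25, 24−8=16.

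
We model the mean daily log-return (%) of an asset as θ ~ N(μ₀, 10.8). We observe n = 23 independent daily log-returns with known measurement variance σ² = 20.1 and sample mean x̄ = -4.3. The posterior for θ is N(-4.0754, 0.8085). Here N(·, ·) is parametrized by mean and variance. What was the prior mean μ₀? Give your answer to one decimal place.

μ₀ = -1.3

With known observation variance, the Normal–Normal posterior has precision τ_n = τ₀ + n/σ² and mean μ_n = (τ₀μ₀ + (n/σ²)x̄)/τ_n.
Here τ₀ = 1/10.8 = 0.092593 and τ_data = 23/20.1 = 1.144279, so τ_n = 1.236872.
Rearranging for μ₀: μ₀ = (μ_n·τ_n − τ_data·x̄)/τ₀ = (-4.0754·1.236872 − 1.144279·-4.3) / 0.092593 = -0.120348/0.092593 ≈ -1.3.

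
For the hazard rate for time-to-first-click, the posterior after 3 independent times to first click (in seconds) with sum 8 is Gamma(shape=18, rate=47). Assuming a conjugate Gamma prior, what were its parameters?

For an exponential likelihood with a Gamma(α, β) prior on the rate, n observations with total T give posterior Gamma(α+n, β+T).
So α = 18 − 3 = 15 and β = 47 − 8 = 39.

Gamma(shape=15, rate=39)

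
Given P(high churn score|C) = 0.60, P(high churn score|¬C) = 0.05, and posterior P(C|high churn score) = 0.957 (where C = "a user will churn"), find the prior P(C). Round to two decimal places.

P(C) = 0.65

In odds form, posterior odds = prior odds × likelihood ratio, so prior odds = posterior odds ÷ LR.
Posterior odds = 0.957/(1−0.957) = 22.2558. LR = 0.60/0.05 = 12.0000.
Prior odds = 22.2558/12.0000 = 1.8547, so P(C) = 1.8547/(1+1.8547) ≈ 0.65.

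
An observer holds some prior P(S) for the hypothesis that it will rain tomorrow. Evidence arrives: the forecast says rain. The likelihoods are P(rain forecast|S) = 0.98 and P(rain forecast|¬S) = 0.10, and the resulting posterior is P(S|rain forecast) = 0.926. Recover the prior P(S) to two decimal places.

P(S) = 0.56

In odds form, posterior odds = prior odds × likelihood ratio, so prior odds = posterior odds ÷ LR.
Posterior odds = 0.926/(1−0.926) = 12.5135. LR = 0.98/0.10 = 9.8000.
Prior odds = 12.5135/9.8000 = 1.2769, so P(S) = 1.2769/(1+1.2769) ≈ 0.56.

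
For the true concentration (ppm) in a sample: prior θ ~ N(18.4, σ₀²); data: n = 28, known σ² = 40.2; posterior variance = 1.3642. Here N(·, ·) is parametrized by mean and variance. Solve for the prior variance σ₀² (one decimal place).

σ₀² = 27.4

For the Normal–Normal model with known σ², precisions add: τ_n = τ₀ + n/σ².
So 1/σ₀² = 1/1.3642 − 28/40.2 = 0.733030 − 0.696517 = 0.036513.
Hence σ₀² = 1/0.036513 ≈ 27.4.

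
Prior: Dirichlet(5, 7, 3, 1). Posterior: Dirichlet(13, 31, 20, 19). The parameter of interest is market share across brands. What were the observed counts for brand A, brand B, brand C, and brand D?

For a Dirichlet(α) prior with multinomial counts c, the posterior is Dirichlet(α + c) componentwise.
Counts are posterior − prior componentwise: 13−5=8, 31−7=24, 20−3=17, 19−1=18.

counts (8, 24, 17, 18)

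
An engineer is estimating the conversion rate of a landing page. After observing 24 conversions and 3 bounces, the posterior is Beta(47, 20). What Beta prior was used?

Beta(23, 17)

A Beta(α, β) prior with s successes and f failures in binomial data gives a Beta(α+s, β+f) posterior.
Subtract the data counts: 47−24=23, 20−3=17.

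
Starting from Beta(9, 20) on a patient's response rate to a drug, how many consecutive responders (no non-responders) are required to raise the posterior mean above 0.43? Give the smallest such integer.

After k responders and 0 non-responders the posterior is Beta(9+k, 20), with mean (9+k)/(9+20+k).
Set (9+k)/(29+k) > 0.43 and solve: k > (0.43·29 − 9)/(1 − 0.43) = 6.088.
The smallest integer exceeding 6.088 is 7.

k = 7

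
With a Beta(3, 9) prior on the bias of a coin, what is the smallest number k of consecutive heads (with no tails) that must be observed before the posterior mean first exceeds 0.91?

k = 89

After k heads and 0 tails the posterior is Beta(3+k, 9), with mean (3+k)/(3+9+k).
Set (3+k)/(12+k) > 0.91 and solve: k > (0.91·12 − 3)/(1 − 0.91) = 88.000.
The smallest integer exceeding 88.000 is 89, and checking k=89: (92)/(101) = 0.9109 > 0.91.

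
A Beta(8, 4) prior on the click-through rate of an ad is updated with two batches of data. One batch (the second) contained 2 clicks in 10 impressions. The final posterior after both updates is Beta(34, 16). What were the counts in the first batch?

24 clicks and 4 non-clicks

Sequential conjugate updates are equivalent to a single update on the pooled data, so total successes = posterior α − prior α and total failures = posterior β − prior β.
Total across both batches: 34−8=26 clicks, 16−4=12 non-clicks.
Subtract the second batch: 26−2=24 clicks and 12−8=4 non-clicks.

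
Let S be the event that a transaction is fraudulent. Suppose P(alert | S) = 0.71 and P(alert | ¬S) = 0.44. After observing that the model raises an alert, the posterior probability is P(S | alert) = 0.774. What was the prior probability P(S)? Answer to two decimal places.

P(S) = 0.68

In odds form, posterior odds = prior odds × likelihood ratio, so prior odds = posterior odds ÷ LR.
Posterior odds = 0.774/(1−0.774) = 3.4248. LR = 0.71/0.44 = 1.6136.
Prior odds = 3.4248/1.6136 = 2.1225, so P(S) = 2.1225/(1+2.1225) ≈ 0.68.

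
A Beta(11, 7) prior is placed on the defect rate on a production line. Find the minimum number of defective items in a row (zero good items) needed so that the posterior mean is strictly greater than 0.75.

After k defective items and 0 good items the posterior is Beta(11+k, 7), with mean (11+k)/(11+7+k).
Set (11+k)/(18+k) > 0.75 and solve: k > (0.75·18 − 11)/(1 − 0.75) = 10.000.
The smallest integer exceeding 10.000 is 11.

k = 11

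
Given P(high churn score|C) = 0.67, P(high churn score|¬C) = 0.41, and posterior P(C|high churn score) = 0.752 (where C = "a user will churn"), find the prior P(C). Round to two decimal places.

In odds form, posterior odds = prior odds × likelihood ratio, so prior odds = posterior odds ÷ LR.
Posterior odds = 0.752/(1−0.752) = 3.0323. LR = 0.67/0.41 = 1.6341.
Prior odds = 3.0323/1.6341 = 1.8556, so P(C) = 1.8556/(1+1.8556) ≈ 0.65.

P(C) = 0.65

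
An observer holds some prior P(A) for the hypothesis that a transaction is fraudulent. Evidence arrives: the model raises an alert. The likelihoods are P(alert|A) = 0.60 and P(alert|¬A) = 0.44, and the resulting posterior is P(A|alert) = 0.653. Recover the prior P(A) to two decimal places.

Bayes' rule in odds form gives O(A|E) = O(A)·[P(E|A)/P(E|¬A)], hence O(A) = O(A|E)/LR.
Posterior odds = 0.653/(1−0.653) = 1.8818. LR = 0.60/0.44 = 1.3636.
Prior odds = 1.8818/1.3636 = 1.3800, so P(A) = 1.3800/(1+1.3800) ≈ 0.58.

P(A) = 0.58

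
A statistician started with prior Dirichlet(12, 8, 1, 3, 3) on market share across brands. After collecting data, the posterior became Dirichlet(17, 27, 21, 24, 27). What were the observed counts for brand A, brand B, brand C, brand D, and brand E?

counts (5, 19, 20, 21, 24)

For a Dirichlet(α) prior with multinomial counts c, the posterior is Dirichlet(α + c) componentwise.
Counts are posterior − prior componentwise: 17−12=5, 27−8=19, 21−1=20, 24−3=21, 27−3=24.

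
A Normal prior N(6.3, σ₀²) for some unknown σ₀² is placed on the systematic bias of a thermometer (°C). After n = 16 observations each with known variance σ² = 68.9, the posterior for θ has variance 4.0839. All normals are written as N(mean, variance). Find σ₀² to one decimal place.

σ₀² = 79.1

For the Normal–Normal model with known σ², precisions add: τ_n = τ₀ + n/σ².
So 1/σ₀² = 1/4.0839 − 16/68.9 = 0.244864 − 0.232221 = 0.012643.
Hence σ₀² = 1/0.012643 ≈ 79.1.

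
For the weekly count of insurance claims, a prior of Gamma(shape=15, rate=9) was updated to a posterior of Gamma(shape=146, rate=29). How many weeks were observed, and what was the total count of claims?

n = 20 weeks with total 131 claims

A Gamma(α, β) prior (rate parametrization) on a Poisson rate with n observations summing to S gives posterior Gamma(α+S, β+n).
Matching: Σxᵢ = 146 − 15 = 131 and n = 29 − 9 = 20.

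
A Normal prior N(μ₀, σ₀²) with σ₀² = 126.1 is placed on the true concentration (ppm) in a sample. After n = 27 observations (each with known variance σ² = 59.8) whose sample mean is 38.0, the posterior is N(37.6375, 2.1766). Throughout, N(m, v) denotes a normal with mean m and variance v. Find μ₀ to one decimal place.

μ₀ = 17.0

The posterior mean is a precision-weighted average: μ_n = (τ₀μ₀ + τ_data·x̄)/(τ₀+τ_data), with τ₀=1/σ₀² and τ_data=n/σ².
Here τ₀ = 1/126.1 = 0.007930 and τ_data = 27/59.8 = 0.451505, so τ_n = 0.459435.
Rearranging for μ₀: μ₀ = (μ_n·τ_n − τ_data·x̄)/τ₀ = (37.6375·0.459435 − 0.451505·38.0) / 0.007930 = 0.134795/0.007930 ≈ 17.0.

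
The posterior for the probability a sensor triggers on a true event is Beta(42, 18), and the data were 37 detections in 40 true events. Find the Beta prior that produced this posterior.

Beta(5, 15)

Under Beta–binomial conjugacy the posterior parameters are (α+s, β+f).
Subtract the data counts: 42−37=5, 18−3=15.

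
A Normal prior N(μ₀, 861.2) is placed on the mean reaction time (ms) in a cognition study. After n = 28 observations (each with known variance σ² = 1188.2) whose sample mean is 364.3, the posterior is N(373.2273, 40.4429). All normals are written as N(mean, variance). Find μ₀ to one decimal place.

μ₀ = 554.4

With known observation variance, the Normal–Normal posterior has precision τ_n = τ₀ + n/σ² and mean μ_n = (τ₀μ₀ + (n/σ²)x̄)/τ_n.
Here τ₀ = 1/861.2 = 0.001161 and τ_data = 28/1188.2 = 0.023565, so τ_n = 0.024726.
Rearranging for μ₀: μ₀ = (μ_n·τ_n − τ_data·x̄)/τ₀ = (373.2273·0.024726 − 0.023565·364.3) / 0.001161 = 0.643689/0.001161 ≈ 554.4.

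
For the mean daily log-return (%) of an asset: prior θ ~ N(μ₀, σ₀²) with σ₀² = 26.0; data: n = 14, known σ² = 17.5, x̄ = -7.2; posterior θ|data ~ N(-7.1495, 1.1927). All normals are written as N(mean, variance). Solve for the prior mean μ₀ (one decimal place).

μ₀ = -6.1

With known observation variance, the Normal–Normal posterior has precision τ_n = τ₀ + n/σ² and mean μ_n = (τ₀μ₀ + (n/σ²)x̄)/τ_n.
Here τ₀ = 1/26.0 = 0.038462 and τ_data = 14/17.5 = 0.800000, so τ_n = 0.838462.
Rearranging for μ₀: μ₀ = (μ_n·τ_n − τ_data·x̄)/τ₀ = (-7.1495·0.838462 − 0.800000·-7.2) / 0.038462 = -0.234584/0.038462 ≈ -6.1.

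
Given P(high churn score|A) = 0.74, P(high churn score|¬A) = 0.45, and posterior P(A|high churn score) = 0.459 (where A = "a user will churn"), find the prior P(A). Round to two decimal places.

In odds form, posterior odds = prior odds × likelihood ratio, so prior odds = posterior odds ÷ LR.
Posterior odds = 0.459/(1−0.459) = 0.8484. LR = 0.74/0.45 = 1.6444.
Prior odds = 0.8484/1.6444 = 0.5159, so P(A) = 0.5159/(1+0.5159) ≈ 0.34.

P(A) = 0.34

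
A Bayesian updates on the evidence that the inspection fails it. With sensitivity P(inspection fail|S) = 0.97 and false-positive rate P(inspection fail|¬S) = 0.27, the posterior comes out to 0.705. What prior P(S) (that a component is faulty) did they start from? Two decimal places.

Bayes' rule in odds form gives O(S|E) = O(S)·[P(E|S)/P(E|¬S)], hence O(S) = O(S|E)/LR.
Posterior odds = 0.705/(1−0.705) = 2.3898. LR = 0.97/0.27 = 3.5926.
Prior odds = 2.3898/3.5926 = 0.6652, so P(S) = 0.6652/(1+0.6652) ≈ 0.40.

P(S) = 0.40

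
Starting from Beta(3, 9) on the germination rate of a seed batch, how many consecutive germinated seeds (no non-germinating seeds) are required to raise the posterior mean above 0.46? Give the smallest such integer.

k = 5

After k germinated seeds and 0 non-germinating seeds the posterior is Beta(3+k, 9), with mean (3+k)/(3+9+k).
Set (3+k)/(12+k) > 0.46 and solve: k > (0.46·12 − 3)/(1 − 0.46) = 4.667.
The smallest integer exceeding 4.667 is 5.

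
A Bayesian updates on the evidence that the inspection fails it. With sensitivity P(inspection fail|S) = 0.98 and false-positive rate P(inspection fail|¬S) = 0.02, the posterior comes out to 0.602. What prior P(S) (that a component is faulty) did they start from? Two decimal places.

Bayes' rule in odds form gives O(S|E) = O(S)·[P(E|S)/P(E|¬S)], hence O(S) = O(S|E)/LR.
Posterior odds = 0.602/(1−0.602) = 1.5126. LR = 0.98/0.02 = 49.0000.
Prior odds = 1.5126/49.0000 = 0.0309, so P(S) = 0.0309/(1+0.0309) ≈ 0.03.

P(S) = 0.03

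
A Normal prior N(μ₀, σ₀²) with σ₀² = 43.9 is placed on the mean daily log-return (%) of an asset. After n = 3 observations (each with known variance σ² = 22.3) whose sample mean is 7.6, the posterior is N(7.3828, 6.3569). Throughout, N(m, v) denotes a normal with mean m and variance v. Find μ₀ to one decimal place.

μ₀ = 6.1

With known observation variance, the Normal–Normal posterior has precision τ_n = τ₀ + n/σ² and mean μ_n = (τ₀μ₀ + (n/σ²)x̄)/τ_n.
Here τ₀ = 1/43.9 = 0.022779 and τ_data = 3/22.3 = 0.134529, so τ_n = 0.157308.
Rearranging for μ₀: μ₀ = (μ_n·τ_n − τ_data·x̄)/τ₀ = (7.3828·0.157308 − 0.134529·7.6) / 0.022779 = 0.138953/0.022779 ≈ 6.1.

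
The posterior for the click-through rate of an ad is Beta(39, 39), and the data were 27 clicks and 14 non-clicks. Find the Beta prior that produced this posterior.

A Beta(α, β) prior with s successes and f failures in binomial data gives a Beta(α+s, β+f) posterior.
Subtract the data counts: 39−27=12, 39−14=25.

Beta(12, 25)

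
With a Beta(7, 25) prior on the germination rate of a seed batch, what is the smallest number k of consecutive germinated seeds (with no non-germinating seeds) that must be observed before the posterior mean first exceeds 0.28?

k = 3

After k germinated seeds and 0 non-germinating seeds the posterior is Beta(7+k, 25), with mean (7+k)/(7+25+k).
Set (7+k)/(32+k) > 0.28 and solve: k > (0.28·32 − 7)/(1 − 0.28) = 2.722.
The smallest integer exceeding 2.722 is 3.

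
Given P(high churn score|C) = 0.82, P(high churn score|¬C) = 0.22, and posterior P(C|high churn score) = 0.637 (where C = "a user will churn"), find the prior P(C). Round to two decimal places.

P(C) = 0.32

In odds form, posterior odds = prior odds × likelihood ratio, so prior odds = posterior odds ÷ LR.
Posterior odds = 0.637/(1−0.637) = 1.7548. LR = 0.82/0.22 = 3.7273.
Prior odds = 1.7548/3.7273 = 0.4708, so P(C) = 0.4708/(1+0.4708) ≈ 0.32.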